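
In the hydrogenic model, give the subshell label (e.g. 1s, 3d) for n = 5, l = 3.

l = 3 corresponds to the letter 'f', so the subshell is 5f.

5f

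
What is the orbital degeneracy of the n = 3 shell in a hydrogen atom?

9

The n = 3 shell contains n² = 3² = 9 orbitals.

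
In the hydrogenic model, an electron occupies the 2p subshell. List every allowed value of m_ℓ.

-1, 0, 1

The 2p subshell has ℓ = 1, and m_ℓ takes every integer from −ℓ to +ℓ. With ℓ = 1 that gives the 3 values -1, 0, 1.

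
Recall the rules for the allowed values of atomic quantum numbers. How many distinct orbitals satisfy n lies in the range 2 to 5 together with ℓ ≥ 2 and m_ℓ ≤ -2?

10

For each n in the range, tally the orbitals obeying ℓ ≥ 2 and m_ℓ ≤ -2:
n=3 → 1; n=4 → 3; n=5 → 6.
Total orbitals: 1 + 3 + 6 = 10.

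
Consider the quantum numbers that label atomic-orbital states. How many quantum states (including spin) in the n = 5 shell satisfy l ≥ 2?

Orbitals with l ≥ 2, by l: l=2 → 5; l=3 → 7; l=4 → 9.
Orbitals: 5 + 7 + 9 = 21. Each orbital carries two spin states, so 21 × 2 = 42 states.

42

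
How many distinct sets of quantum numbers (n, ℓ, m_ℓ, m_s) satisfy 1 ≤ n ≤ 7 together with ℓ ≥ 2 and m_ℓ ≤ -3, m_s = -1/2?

20

Per-shell orbital counts meeting the constraint:
n=4 → 1; n=5 → 3; n=6 → 6; n=7 → 10.
Orbitals: 1 + 3 + 6 + 10 = 20. With m_s fixed to -1/2 there is one state per orbital, so 20 states.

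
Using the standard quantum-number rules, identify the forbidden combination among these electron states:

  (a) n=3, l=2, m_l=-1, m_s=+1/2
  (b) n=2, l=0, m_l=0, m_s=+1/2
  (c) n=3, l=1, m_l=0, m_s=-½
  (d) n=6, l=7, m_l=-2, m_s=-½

(d)

(d) has l = 7 ≥ n = 6, violating 0 ≤ l ≤ n−1.
The remaining sets (a), (b), (c) satisfy all four rules.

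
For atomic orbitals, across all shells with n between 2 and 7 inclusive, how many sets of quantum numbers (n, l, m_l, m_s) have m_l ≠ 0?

224

For each n in the range, tally the orbitals obeying m_l ≠ 0:
n=2 → 2; n=3 → 6; n=4 → 12; n=5 → 20; n=6 → 30; n=7 → 42.
Orbitals: 2 + 6 + 12 + 20 + 30 + 42 = 112. Including both spin states (m_s = ±1/2) gives 2 × 112 = 224 states.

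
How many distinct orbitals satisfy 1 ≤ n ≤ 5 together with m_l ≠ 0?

40

Count contributing orbitals for each principal shell:
n=2 → 2; n=3 → 6; n=4 → 12; n=5 → 20.
Total orbitals: 2 + 6 + 12 + 20 = 40.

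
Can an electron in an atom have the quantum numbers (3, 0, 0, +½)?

Valid

n = 3 is a positive integer. l = 0 satisfies 0 ≤ l ≤ n−1 = 2. ml = 0 lies in the range −l … +l (here 0). ms = +1/2 is one of ±1/2.
All four constraints are satisfied.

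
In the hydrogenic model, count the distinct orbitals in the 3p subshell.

A subshell has 2l+1 orbitals; with l = 1, that's 3.

3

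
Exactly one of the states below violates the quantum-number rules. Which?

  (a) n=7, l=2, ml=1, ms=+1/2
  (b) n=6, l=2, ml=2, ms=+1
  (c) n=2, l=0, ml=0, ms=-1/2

(b)

(b) has ms = +1, but an electron's spin must be ±1/2.
The remaining sets (a), (c) satisfy all four rules.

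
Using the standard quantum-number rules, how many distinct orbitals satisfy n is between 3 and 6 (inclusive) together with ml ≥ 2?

For each n in the range, tally the orbitals obeying ml ≥ 2:
n=3 → 1; n=4 → 3; n=5 → 6; n=6 → 10.
Total orbitals: 1 + 3 + 6 + 10 = 20.

20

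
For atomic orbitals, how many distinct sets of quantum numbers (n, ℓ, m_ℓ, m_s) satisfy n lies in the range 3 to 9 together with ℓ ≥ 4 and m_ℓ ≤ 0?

190

Per-shell orbital counts meeting the constraint:
n=5 → 5; n=6 → 11; n=7 → 18; n=8 → 26; n=9 → 35.
Orbitals: 5 + 11 + 18 + 26 + 35 = 95. Including both spin states (m_s = ±1/2) gives 2 × 95 = 190 states.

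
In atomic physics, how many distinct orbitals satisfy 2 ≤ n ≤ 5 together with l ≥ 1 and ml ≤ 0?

Per-shell orbital counts meeting the constraint:
n=2 → 2; n=3 → 5; n=4 → 9; n=5 → 14.
Total orbitals: 2 + 5 + 9 + 14 = 30.

30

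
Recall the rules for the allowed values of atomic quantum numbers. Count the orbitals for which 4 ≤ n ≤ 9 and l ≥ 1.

For each n in the range, tally the orbitals obeying l ≥ 1:
n=4 → 15; n=5 → 24; n=6 → 35; n=7 → 48; n=8 → 63; n=9 → 80.
Total orbitals: 15 + 24 + 35 + 48 + 63 + 80 = 265.

265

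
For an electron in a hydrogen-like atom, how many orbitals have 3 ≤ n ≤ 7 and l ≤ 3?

Go shell by shell, enumerating (l, ml) with l ≤ 3:
n=3 → 9; n=4 → 16; n=5 → 16; n=6 → 16; n=7 → 16.
Total orbitals: 9 + 16 + 16 + 16 + 16 = 73.

73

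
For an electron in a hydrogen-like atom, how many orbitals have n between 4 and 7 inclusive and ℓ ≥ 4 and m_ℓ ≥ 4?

10

Work shell by shell — for each n, count the (ℓ, m_ℓ) pairs that satisfy ℓ ≥ 4 and m_ℓ ≥ 4:
n=5 → 1; n=6 → 3; n=7 → 6.
Total orbitals: 1 + 3 + 6 = 10.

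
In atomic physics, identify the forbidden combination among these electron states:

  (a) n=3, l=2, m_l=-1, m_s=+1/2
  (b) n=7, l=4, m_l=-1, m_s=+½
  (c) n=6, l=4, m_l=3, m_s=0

(c) has m_s = 0, but an electron's spin must be ±1/2.
The remaining sets (a), (b) satisfy all four rules.

(c)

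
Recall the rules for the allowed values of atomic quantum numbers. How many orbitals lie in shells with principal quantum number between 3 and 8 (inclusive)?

199

Shell n has n² orbitals: 3²=9 + 4²=16 + 5²=25 + 6²=36 + 7²=49 + 8²=64 = 199 orbitals.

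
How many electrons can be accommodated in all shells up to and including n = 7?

280

Total orbitals = 1² + 2² + 3² + 4² + 5² + 6² + 7² = 140. Doubling for spin gives 280 electrons.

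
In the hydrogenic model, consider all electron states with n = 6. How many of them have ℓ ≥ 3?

Go through ℓ = 0, …, 5 (the values permitted for n = 6).
Orbitals with ℓ ≥ 3, by ℓ: ℓ=3 → 7; ℓ=4 → 9; ℓ=5 → 11.
Orbitals: 7 + 9 + 11 = 27. Each orbital carries two spin states, so 27 × 2 = 54 states.

54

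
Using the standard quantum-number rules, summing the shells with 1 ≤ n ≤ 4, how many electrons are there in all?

60

Shell n has n² orbitals: 1²=1 + 2²=4 + 3²=9 + 4²=16 = 30 orbitals.
Two spin states per orbital: 2 × 30 = 60 electrons.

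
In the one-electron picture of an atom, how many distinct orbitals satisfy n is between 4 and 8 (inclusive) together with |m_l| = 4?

Work shell by shell — for each n, count the (l, m_l) pairs that satisfy |m_l| = 4:
n=5 → 2; n=6 → 4; n=7 → 6; n=8 → 8.
Total orbitals: 2 + 4 + 6 + 8 = 20.

20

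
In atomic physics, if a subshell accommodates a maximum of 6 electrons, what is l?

l = 1 (p)

2(2l+1) = 6 ⇒ 2l+1 = 3 ⇒ l = 1.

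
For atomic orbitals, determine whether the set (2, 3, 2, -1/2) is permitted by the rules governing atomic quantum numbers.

Not allowed

The orbital quantum number must satisfy 0 ≤ l ≤ n−1. With n = 2 the allowed l values are 0, 1, so l = 3 is out of range.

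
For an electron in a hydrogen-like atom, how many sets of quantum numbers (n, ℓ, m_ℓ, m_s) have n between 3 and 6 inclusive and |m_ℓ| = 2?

40

Treat each shell separately and count matching orbitals:
n=3 → 2; n=4 → 4; n=5 → 6; n=6 → 8.
Orbitals: 2 + 4 + 6 + 8 = 20. Including both spin states (m_s = ±1/2) gives 2 × 20 = 40 states.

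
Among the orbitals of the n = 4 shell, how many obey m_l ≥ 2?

With n = 4 the allowed l are 0, 1, …, 3.
Per l-value: l=2 → 1; l=3 → 2.
Total orbitals: 1 + 2 = 3.

3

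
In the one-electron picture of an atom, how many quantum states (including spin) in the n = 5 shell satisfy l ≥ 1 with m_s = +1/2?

24

The n = 5 shell has l = 0 through 4; check each.
Per l-value: l=1 → 3; l=2 → 5; l=3 → 7; l=4 → 9.
Orbitals: 3 + 5 + 7 + 9 = 24. With m_s fixed to a single value there is one state per orbital, giving 24 states.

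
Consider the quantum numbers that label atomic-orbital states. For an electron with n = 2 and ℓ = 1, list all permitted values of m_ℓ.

-1, 0, 1

m_ℓ takes every integer from −ℓ to +ℓ. With ℓ = 1 that gives the 3 values -1, 0, 1.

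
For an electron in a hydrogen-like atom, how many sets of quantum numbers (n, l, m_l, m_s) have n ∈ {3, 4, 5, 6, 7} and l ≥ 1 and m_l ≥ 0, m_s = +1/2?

Go shell by shell, enumerating (l, m_l) with l ≥ 1 and m_l ≥ 0:
n=3 → 5; n=4 → 9; n=5 → 14; n=6 → 20; n=7 → 27.
Orbitals: 5 + 9 + 14 + 20 + 27 = 75. With m_s fixed to +1/2 there is one state per orbital, so 75 states.

75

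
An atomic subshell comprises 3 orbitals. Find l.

l = 1

2l+1 = 3 gives l = 1.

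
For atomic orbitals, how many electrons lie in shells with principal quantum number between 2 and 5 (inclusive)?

Shell n has n² orbitals: 2²=4 + 3²=9 + 4²=16 + 5²=25 = 54 orbitals.
Two spin states per orbital: 2 × 54 = 108 electrons.

108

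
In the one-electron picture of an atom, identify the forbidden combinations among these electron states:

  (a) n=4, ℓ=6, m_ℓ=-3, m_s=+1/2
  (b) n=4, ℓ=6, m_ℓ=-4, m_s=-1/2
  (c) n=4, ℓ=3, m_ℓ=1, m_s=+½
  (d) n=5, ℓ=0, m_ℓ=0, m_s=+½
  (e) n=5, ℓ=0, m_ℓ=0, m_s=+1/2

(a) and (b)

(a) has ℓ = 6 ≥ n = 4, violating 0 ≤ ℓ ≤ n−1.
(b) has ℓ = 6 ≥ n = 4, violating 0 ≤ ℓ ≤ n−1.
The remaining sets (c), (d), (e) satisfy all four rules.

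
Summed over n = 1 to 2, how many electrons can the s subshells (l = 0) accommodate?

An s subshell (l = 0) exists for every n ≥ 1, so shells n = 1, 2 each contribute one — 2 subshells.
Since each s subshell holds 2(2·0+1) = 2 electrons, the total is 2 × 2 = 4.

4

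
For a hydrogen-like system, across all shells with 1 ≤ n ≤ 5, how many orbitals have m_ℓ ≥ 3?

4

Go shell by shell, enumerating (ℓ, m_ℓ) with m_ℓ ≥ 3:
n=4 → 1; n=5 → 3.
Total orbitals: 1 + 3 = 4.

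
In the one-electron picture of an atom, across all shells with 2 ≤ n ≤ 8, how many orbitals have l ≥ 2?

175

For each n in the range, tally the orbitals obeying l ≥ 2:
n=3 → 5; n=4 → 12; n=5 → 21; n=6 → 32; n=7 → 45; n=8 → 60.
Total orbitals: 5 + 12 + 21 + 32 + 45 + 60 = 175.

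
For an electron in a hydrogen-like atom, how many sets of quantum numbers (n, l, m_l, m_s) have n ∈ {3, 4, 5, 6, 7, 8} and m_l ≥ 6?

8

Per-shell orbital counts meeting the constraint:
n=7 → 1; n=8 → 3.
Orbitals: 1 + 3 = 4. Including both spin states (m_s = ±1/2) gives 2 × 4 = 8 states.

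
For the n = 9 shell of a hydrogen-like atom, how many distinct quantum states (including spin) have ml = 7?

4

Go through l = 0, …, 8 (the values permitted for n = 9).
Per l-value: l=7 → 1; l=8 → 1.
Orbitals: 1 + 1 = 2. Each orbital carries two spin states, so 2 × 2 = 4 states.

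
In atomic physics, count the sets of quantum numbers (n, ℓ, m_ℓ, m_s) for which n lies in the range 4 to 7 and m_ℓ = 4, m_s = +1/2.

Per-shell orbital counts meeting the constraint:
n=5 → 1; n=6 → 2; n=7 → 3.
Orbitals: 1 + 2 + 3 = 6. With m_s fixed to +1/2 there is one state per orbital, so 6 states.

6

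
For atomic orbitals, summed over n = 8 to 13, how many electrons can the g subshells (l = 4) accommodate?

A g subshell (l = 4) exists for every n ≥ 5, so shells n = 8, 9, 10, 11, 12, 13 each contribute one — 6 subshells.
Since each g subshell holds 2(2·4+1) = 18 electrons, the total is 6 × 18 = 108.

108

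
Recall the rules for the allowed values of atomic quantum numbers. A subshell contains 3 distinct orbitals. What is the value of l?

l = 1 (p)

2l+1 = 3 gives l = 1.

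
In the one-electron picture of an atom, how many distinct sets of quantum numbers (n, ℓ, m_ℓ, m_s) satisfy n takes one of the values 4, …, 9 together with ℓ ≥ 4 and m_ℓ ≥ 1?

Per-shell orbital counts meeting the constraint:
n=5 → 4; n=6 → 9; n=7 → 15; n=8 → 22; n=9 → 30.
Orbitals: 4 + 9 + 15 + 22 + 30 = 80. Including both spin states (m_s = ±1/2) gives 2 × 80 = 160 states.

160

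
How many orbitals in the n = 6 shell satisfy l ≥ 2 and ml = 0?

4

The n = 6 shell has l = 0 through 5; check each.
Orbitals with l ≥ 2 and ml = 0, by l: l=2 → 1; l=3 → 1; l=4 → 1; l=5 → 1.
Total orbitals: 1 + 1 + 1 + 1 = 4.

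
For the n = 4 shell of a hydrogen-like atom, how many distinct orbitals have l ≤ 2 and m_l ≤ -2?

1

For n = 4, l ranges over 0 … 3.
Orbitals with l ≤ 2 and m_l ≤ -2, by l: l=2 → 1.
Total orbitals: 1.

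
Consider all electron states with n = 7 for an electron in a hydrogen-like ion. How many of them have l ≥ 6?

The n = 7 shell has l = 0 through 6; check each.
Contributions: l=6 → 13.
Orbitals: 13. Each orbital carries two spin states, so 13 × 2 = 26 states.

26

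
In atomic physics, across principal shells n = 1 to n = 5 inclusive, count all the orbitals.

Shell n has n² orbitals: 1²=1 + 2²=4 + 3²=9 + 4²=16 + 5²=25 = 55 orbitals.

55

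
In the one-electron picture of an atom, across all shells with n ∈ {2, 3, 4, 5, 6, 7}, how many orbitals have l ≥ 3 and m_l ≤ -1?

For each n in the range, tally the orbitals obeying l ≥ 3 and m_l ≤ -1:
n=4 → 3; n=5 → 7; n=6 → 12; n=7 → 18.
Total orbitals: 3 + 7 + 12 + 18 = 40.

40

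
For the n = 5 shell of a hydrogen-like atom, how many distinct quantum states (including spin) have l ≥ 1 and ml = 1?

Go through l = 0, …, 4 (the values permitted for n = 5).
The (l, ml) pairs meeting l ≥ 1 and ml = 1 give: l=1 → 1; l=2 → 1; l=3 → 1; l=4 → 1.
Orbitals: 1 + 1 + 1 + 1 = 4. Each orbital carries two spin states, so 4 × 2 = 8 states.

8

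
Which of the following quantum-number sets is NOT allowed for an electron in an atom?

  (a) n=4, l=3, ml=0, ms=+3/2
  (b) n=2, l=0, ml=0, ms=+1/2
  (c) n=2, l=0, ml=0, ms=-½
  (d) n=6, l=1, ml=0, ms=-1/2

(a)

(a) has ms = +3/2, but an electron's spin must be ±1/2.
The remaining sets (b), (c), (d) satisfy all four rules.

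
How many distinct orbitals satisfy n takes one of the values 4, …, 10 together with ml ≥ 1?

Count contributing orbitals for each principal shell:
n=4 → 6; n=5 → 10; n=6 → 15; n=7 → 21; n=8 → 28; n=9 → 36; n=10 → 45.
Total orbitals: 6 + 10 + 15 + 21 + 28 + 36 + 45 = 161.

161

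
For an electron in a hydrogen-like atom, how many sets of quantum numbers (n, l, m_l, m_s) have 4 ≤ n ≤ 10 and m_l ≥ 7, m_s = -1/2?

10

For each n in the range, tally the orbitals obeying m_l ≥ 7:
n=8 → 1; n=9 → 3; n=10 → 6.
Orbitals: 1 + 3 + 6 = 10. With m_s fixed to -1/2 there is one state per orbital, so 10 states.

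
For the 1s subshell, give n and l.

The leading integer gives n = 1; the letter 's' means l = 0.

n = 1, l = 0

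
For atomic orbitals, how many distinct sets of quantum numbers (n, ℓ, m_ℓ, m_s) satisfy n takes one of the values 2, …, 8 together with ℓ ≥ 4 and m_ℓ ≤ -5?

20

For each n in the range, tally the orbitals obeying ℓ ≥ 4 and m_ℓ ≤ -5:
n=6 → 1; n=7 → 3; n=8 → 6.
Orbitals: 1 + 3 + 6 = 10. Including both spin states (m_s = ±1/2) gives 2 × 10 = 20 states.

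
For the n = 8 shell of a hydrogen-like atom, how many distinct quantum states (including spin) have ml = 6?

The n = 8 shell has l = 0 through 7; check each.
Per l-value: l=6 → 1; l=7 → 1.
Orbitals: 1 + 1 = 2. Each orbital carries two spin states, so 2 × 2 = 4 states.

4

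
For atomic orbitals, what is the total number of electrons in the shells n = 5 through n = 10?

710

Shell n has n² orbitals: 5²=25 + 6²=36 + 7²=49 + 8²=64 + 9²=81 + 10²=100 = 355 orbitals.
Two spin states per orbital: 2 × 355 = 710 electrons.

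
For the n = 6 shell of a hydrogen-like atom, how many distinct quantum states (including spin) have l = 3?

14

With n = 6 the allowed l are 0, 1, …, 5.
Contributions: l=3 → 7.
Orbitals: 7. Each orbital carries two spin states, so 7 × 2 = 14 states.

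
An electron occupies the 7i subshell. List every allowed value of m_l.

The 7i subshell has l = 6, and m_l takes every integer from −l to +l. With l = 6 that gives the 13 values -6, -5, -4, -3, -2, -1, 0, 1, 2, 3, 4, 5, 6.

-6, -5, -4, -3, -2, -1, 0, 1, 2, 3, 4, 5, 6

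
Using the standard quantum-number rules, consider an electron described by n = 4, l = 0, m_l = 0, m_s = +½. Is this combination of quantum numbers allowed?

n = 4 is a positive integer. l = 0 satisfies 0 ≤ l ≤ n−1 = 3. m_l = 0 lies in the range −l … +l (here 0). m_s = +1/2 is one of ±1/2.
All four constraints are satisfied.

Yes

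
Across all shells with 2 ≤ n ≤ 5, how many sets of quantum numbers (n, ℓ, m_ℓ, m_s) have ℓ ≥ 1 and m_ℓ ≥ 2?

Count contributing orbitals for each principal shell:
n=3 → 1; n=4 → 3; n=5 → 6.
Orbitals: 1 + 3 + 6 = 10. Including both spin states (m_s = ±1/2) gives 2 × 10 = 20 states.

20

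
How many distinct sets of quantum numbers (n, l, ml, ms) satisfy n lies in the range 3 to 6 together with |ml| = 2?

Treat each shell separately and count matching orbitals:
n=3 → 2; n=4 → 4; n=5 → 6; n=6 → 8.
Orbitals: 2 + 4 + 6 + 8 = 20. Including both spin states (ms = ±1/2) gives 2 × 20 = 40 states.

40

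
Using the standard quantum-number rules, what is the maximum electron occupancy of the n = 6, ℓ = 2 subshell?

A subshell with ℓ = 2 has 2ℓ+1 = 5 orbitals, each holding 2 electrons (spin ±1/2), so 5 × 2 = 10.

10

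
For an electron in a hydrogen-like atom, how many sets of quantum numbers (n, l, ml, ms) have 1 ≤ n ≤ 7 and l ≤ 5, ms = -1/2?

127

Count contributing orbitals for each principal shell:
n=1 → 1; n=2 → 4; n=3 → 9; n=4 → 16; n=5 → 25; n=6 → 36; n=7 → 36.
Orbitals: 1 + 4 + 9 + 16 + 25 + 36 + 36 = 127. With ms fixed to -1/2 there is one state per orbital, so 127 states.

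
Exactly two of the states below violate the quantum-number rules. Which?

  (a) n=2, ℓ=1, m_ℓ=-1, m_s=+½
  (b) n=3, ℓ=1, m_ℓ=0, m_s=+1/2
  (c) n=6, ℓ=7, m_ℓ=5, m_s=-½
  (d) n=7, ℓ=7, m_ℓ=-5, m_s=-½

(c) has ℓ = 7 ≥ n = 6, violating 0 ≤ ℓ ≤ n−1.
(d) has ℓ = 7 ≥ n = 7, violating 0 ≤ ℓ ≤ n−1.
The remaining sets (a), (b) satisfy all four rules.

(c) and (d)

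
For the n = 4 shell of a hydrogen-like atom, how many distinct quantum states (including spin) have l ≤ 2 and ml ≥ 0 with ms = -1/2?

Go through l = 0, …, 3 (the values permitted for n = 4).
The (l, ml) pairs meeting l ≤ 2 and ml ≥ 0 give: l=0 → 1; l=1 → 2; l=2 → 3.
Orbitals: 1 + 2 + 3 = 6. With ms fixed to a single value there is one state per orbital, giving 6 states.

6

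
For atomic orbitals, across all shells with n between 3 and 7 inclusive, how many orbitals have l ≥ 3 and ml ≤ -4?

10

Work shell by shell — for each n, count the (l, ml) pairs that satisfy l ≥ 3 and ml ≤ -4:
n=5 → 1; n=6 → 3; n=7 → 6.
Total orbitals: 1 + 3 + 6 = 10.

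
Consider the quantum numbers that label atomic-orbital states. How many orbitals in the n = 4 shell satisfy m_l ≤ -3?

With n = 4 the allowed l are 0, 1, …, 3.
The (l, m_l) pairs meeting m_l ≤ -3 give: l=3 → 1.
Total orbitals: 1.

1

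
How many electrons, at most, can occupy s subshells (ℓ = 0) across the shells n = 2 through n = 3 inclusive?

4

An s subshell (ℓ = 0) exists for every n ≥ 1, so shells n = 2, 3 each contribute one — 2 subshells.
Since each s subshell holds 2(2·0+1) = 2 electrons, the total is 2 × 2 = 4.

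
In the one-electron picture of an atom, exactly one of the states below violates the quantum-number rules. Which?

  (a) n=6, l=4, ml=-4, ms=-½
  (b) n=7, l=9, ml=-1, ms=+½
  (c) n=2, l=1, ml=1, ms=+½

(b) has l = 9 ≥ n = 7, violating 0 ≤ l ≤ n−1.
The remaining sets (a), (c) satisfy all four rules.

(b)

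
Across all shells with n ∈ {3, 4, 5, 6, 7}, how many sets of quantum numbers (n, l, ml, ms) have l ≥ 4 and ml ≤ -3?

Treat each shell separately and count matching orbitals:
n=5 → 2; n=6 → 5; n=7 → 9.
Orbitals: 2 + 5 + 9 = 16. Including both spin states (ms = ±1/2) gives 2 × 16 = 32 states.

32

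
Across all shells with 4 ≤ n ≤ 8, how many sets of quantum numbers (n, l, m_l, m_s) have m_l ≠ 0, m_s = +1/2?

160

Count contributing orbitals for each principal shell:
n=4 → 12; n=5 → 20; n=6 → 30; n=7 → 42; n=8 → 56.
Orbitals: 12 + 20 + 30 + 42 + 56 = 160. With m_s fixed to +1/2 there is one state per orbital, so 160 states.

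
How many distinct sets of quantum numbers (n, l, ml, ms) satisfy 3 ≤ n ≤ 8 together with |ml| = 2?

For each n in the range, tally the orbitals obeying |ml| = 2:
n=3 → 2; n=4 → 4; n=5 → 6; n=6 → 8; n=7 → 10; n=8 → 12.
Orbitals: 2 + 4 + 6 + 8 + 10 + 12 = 42. Including both spin states (ms = ±1/2) gives 2 × 42 = 84 states.

84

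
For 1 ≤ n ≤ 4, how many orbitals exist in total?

30

Total orbitals = 1² + 2² + 3² + 4² = 30.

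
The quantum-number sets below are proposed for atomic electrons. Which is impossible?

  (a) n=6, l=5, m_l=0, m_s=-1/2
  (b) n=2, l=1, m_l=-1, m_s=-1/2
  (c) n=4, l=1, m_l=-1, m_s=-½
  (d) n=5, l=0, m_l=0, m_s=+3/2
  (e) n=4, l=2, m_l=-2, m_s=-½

(d) has m_s = +3/2, but an electron's spin must be ±1/2.
The remaining sets (a), (b), (c), (e) satisfy all four rules.

(d)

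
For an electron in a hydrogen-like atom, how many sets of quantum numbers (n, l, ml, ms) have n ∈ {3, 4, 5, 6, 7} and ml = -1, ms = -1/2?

For each n in the range, tally the orbitals obeying ml = -1:
n=3 → 2; n=4 → 3; n=5 → 4; n=6 → 5; n=7 → 6.
Orbitals: 2 + 3 + 4 + 5 + 6 = 20. With ms fixed to -1/2 there is one state per orbital, so 20 states.

20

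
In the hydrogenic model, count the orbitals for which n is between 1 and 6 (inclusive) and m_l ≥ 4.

Treat each shell separately and count matching orbitals:
n=5 → 1; n=6 → 3.
Total orbitals: 1 + 3 = 4.

4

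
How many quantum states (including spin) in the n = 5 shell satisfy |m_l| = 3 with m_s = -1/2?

4

Go through l = 0, …, 4 (the values permitted for n = 5).
The (l, m_l) pairs meeting |m_l| = 3 give: l=3 → 2; l=4 → 2.
Orbitals: 2 + 2 = 4. With m_s fixed to a single value there is one state per orbital, giving 4 states.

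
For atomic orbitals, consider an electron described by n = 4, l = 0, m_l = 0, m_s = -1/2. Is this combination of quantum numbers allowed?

n = 4 is a positive integer. l = 0 satisfies 0 ≤ l ≤ n−1 = 3. m_l = 0 lies in the range −l … +l (here 0). m_s = -1/2 is one of ±1/2.
All four constraints are satisfied.

Allowed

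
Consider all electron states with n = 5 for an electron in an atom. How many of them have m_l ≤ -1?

20

For n = 5, l ranges over 0 … 4.
Orbitals with m_l ≤ -1, by l: l=1 → 1; l=2 → 2; l=3 → 3; l=4 → 4.
Orbitals: 1 + 2 + 3 + 4 = 10. Each orbital carries two spin states, so 10 × 2 = 20 states.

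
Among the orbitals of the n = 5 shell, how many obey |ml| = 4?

Orbitals with |ml| = 4, by l: l=4 → 2.
Total orbitals: 2.

2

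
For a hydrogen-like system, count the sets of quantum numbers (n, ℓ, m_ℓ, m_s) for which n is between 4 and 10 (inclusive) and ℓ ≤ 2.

Go shell by shell, enumerating (ℓ, m_ℓ) with ℓ ≤ 2:
n=4 → 9; n=5 → 9; n=6 → 9; n=7 → 9; n=8 → 9; n=9 → 9; n=10 → 9.
Orbitals: 9 + 9 + 9 + 9 + 9 + 9 + 9 = 63. Including both spin states (m_s = ±1/2) gives 2 × 63 = 126 states.

126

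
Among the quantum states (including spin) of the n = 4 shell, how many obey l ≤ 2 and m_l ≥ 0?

12

Orbitals with l ≤ 2 and m_l ≥ 0, by l: l=0 → 1; l=1 → 2; l=2 → 3.
Orbitals: 1 + 2 + 3 = 6. Each orbital carries two spin states, so 6 × 2 = 12 states.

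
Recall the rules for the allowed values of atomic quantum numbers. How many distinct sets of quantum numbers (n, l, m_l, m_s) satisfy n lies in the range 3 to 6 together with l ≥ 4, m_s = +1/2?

29

Work shell by shell — for each n, count the (l, m_l) pairs that satisfy l ≥ 4:
n=5 → 9; n=6 → 20.
Orbitals: 9 + 20 = 29. With m_s fixed to +1/2 there is one state per orbital, so 29 states.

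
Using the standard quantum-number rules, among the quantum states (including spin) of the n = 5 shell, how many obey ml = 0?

For n = 5, l ranges over 0 … 4.
Orbitals with ml = 0, by l: l=0 → 1; l=1 → 1; l=2 → 1; l=3 → 1; l=4 → 1.
Orbitals: 1 + 1 + 1 + 1 + 1 = 5. Each orbital carries two spin states, so 5 × 2 = 10 states.

10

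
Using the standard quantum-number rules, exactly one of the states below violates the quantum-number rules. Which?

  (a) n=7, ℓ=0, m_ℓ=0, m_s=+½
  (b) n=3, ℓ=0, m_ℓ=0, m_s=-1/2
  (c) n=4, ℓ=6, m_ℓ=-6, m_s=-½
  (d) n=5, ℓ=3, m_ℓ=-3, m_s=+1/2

(c) has ℓ = 6 ≥ n = 4, violating 0 ≤ ℓ ≤ n−1.
The remaining sets (a), (b), (d) satisfy all four rules.

(c)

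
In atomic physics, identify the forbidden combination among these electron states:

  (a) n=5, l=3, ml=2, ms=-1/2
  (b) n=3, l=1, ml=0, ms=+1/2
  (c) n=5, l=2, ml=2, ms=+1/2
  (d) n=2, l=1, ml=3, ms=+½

(d) has |ml| = 3 > l = 1, violating −l ≤ ml ≤ l.
The remaining sets (a), (b), (c) satisfy all four rules.

(d)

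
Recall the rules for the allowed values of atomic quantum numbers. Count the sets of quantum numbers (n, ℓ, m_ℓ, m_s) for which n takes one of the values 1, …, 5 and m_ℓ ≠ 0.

For each n in the range, tally the orbitals obeying m_ℓ ≠ 0:
n=2 → 2; n=3 → 6; n=4 → 12; n=5 → 20.
Orbitals: 2 + 6 + 12 + 20 = 40. Including both spin states (m_s = ±1/2) gives 2 × 40 = 80 states.

80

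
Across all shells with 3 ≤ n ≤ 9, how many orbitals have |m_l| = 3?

Work shell by shell — for each n, count the (l, m_l) pairs that satisfy |m_l| = 3:
n=4 → 2; n=5 → 4; n=6 → 6; n=7 → 8; n=8 → 10; n=9 → 12.
Total orbitals: 2 + 4 + 6 + 8 + 10 + 12 = 42.

42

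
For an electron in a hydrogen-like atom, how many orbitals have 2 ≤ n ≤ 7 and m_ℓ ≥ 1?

Work shell by shell — for each n, count the (ℓ, m_ℓ) pairs that satisfy m_ℓ ≥ 1:
n=2 → 1; n=3 → 3; n=4 → 6; n=5 → 10; n=6 → 15; n=7 → 21.
Total orbitals: 1 + 3 + 6 + 10 + 15 + 21 = 56.

56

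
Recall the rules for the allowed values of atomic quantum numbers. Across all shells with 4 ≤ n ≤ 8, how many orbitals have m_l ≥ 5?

10

Count contributing orbitals for each principal shell:
n=6 → 1; n=7 → 3; n=8 → 6.
Total orbitals: 1 + 3 + 6 = 10.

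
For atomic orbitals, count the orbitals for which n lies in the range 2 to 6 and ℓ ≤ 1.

Go shell by shell, enumerating (ℓ, m_ℓ) with ℓ ≤ 1:
n=2 → 4; n=3 → 4; n=4 → 4; n=5 → 4; n=6 → 4.
Total orbitals: 4 + 4 + 4 + 4 + 4 = 20.

20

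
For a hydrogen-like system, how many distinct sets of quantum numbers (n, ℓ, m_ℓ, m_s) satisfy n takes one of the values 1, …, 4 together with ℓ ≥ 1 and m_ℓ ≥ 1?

20

Go shell by shell, enumerating (ℓ, m_ℓ) with ℓ ≥ 1 and m_ℓ ≥ 1:
n=2 → 1; n=3 → 3; n=4 → 6.
Orbitals: 1 + 3 + 6 = 10. Including both spin states (m_s = ±1/2) gives 2 × 10 = 20 states.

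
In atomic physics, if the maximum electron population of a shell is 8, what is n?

n = 2

2n² = 8 ⇒ n² = 4 ⇒ n = 2.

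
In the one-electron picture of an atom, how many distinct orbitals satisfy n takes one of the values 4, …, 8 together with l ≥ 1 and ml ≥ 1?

Go shell by shell, enumerating (l, ml) with l ≥ 1 and ml ≥ 1:
n=4 → 6; n=5 → 10; n=6 → 15; n=7 → 21; n=8 → 28.
Total orbitals: 6 + 10 + 15 + 21 + 28 = 80.

80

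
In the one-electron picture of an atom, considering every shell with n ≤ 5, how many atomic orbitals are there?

55

Total orbitals = 1² + 2² + 3² + 4² + 5² = 55.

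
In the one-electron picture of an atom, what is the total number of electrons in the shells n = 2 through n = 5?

108

Shell n has n² orbitals: 2²=4 + 3²=9 + 4²=16 + 5²=25 = 54 orbitals.
Two spin states per orbital: 2 × 54 = 108 electrons.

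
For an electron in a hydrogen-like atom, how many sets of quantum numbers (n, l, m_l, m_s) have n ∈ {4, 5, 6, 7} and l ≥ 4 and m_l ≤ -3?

32

Go shell by shell, enumerating (l, m_l) with l ≥ 4 and m_l ≤ -3:
n=5 → 2; n=6 → 5; n=7 → 9.
Orbitals: 2 + 5 + 9 = 16. Including both spin states (m_s = ±1/2) gives 2 × 16 = 32 states.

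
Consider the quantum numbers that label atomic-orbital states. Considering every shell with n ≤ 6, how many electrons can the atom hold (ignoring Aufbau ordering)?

Total orbitals = 1² + 2² + 3² + 4² + 5² + 6² = 91. Doubling for spin gives 182 electrons.

182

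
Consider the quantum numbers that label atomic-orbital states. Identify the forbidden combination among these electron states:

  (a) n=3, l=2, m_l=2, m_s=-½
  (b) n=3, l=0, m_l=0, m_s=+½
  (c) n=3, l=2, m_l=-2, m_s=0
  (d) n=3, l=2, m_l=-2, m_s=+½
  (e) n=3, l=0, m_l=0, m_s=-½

(c) has m_s = 0, but an electron's spin must be ±1/2.
The remaining sets (a), (b), (d), (e) satisfy all four rules.

(c)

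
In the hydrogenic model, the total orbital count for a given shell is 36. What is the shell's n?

n = 6

n² = 36 ⇒ n = 6.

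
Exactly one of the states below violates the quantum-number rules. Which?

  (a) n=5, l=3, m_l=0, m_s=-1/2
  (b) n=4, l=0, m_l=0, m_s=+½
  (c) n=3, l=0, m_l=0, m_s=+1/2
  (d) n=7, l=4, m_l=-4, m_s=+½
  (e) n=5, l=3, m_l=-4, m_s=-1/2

(e) has |m_l| = 4 > l = 3, violating −l ≤ m_l ≤ l.
The remaining sets (a), (b), (c), (d) satisfy all four rules.

(e)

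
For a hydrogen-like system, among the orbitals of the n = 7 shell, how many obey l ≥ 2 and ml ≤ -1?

20

For n = 7, l ranges over 0 … 6.
The (l, ml) pairs meeting l ≥ 2 and ml ≤ -1 give: l=2 → 2; l=3 → 3; l=4 → 4; l=5 → 5; l=6 → 6.
Total orbitals: 2 + 3 + 4 + 5 + 6 = 20.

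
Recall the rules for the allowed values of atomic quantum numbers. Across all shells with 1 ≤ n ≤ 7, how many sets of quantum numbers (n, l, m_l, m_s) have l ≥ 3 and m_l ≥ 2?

60

For each n in the range, tally the orbitals obeying l ≥ 3 and m_l ≥ 2:
n=4 → 2; n=5 → 5; n=6 → 9; n=7 → 14.
Orbitals: 2 + 5 + 9 + 14 = 30. Including both spin states (m_s = ±1/2) gives 2 × 30 = 60 states.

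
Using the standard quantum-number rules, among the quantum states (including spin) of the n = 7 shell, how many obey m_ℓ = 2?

With n = 7 the allowed ℓ are 0, 1, …, 6.
Per ℓ-value: ℓ=2 → 1; ℓ=3 → 1; ℓ=4 → 1; ℓ=5 → 1; ℓ=6 → 1.
Orbitals: 1 + 1 + 1 + 1 + 1 = 5. Each orbital carries two spin states, so 5 × 2 = 10 states.

10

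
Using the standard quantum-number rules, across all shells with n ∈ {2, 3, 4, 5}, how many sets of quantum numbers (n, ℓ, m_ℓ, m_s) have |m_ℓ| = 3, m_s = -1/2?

Treat each shell separately and count matching orbitals:
n=4 → 2; n=5 → 4.
Orbitals: 2 + 4 = 6. With m_s fixed to -1/2 there is one state per orbital, so 6 states.

6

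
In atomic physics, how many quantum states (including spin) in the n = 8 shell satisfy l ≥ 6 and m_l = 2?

4

With n = 8 the allowed l are 0, 1, …, 7.
Orbitals with l ≥ 6 and m_l = 2, by l: l=6 → 1; l=7 → 1.
Orbitals: 1 + 1 = 2. Each orbital carries two spin states, so 2 × 2 = 4 states.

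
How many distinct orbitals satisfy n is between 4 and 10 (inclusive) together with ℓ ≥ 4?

Work shell by shell — for each n, count the (ℓ, m_ℓ) pairs that satisfy ℓ ≥ 4:
n=5 → 9; n=6 → 20; n=7 → 33; n=8 → 48; n=9 → 65; n=10 → 84.
Total orbitals: 9 + 20 + 33 + 48 + 65 + 84 = 259.

259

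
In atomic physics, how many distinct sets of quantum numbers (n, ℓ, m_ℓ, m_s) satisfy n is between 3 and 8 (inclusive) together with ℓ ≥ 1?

386

Per-shell orbital counts meeting the constraint:
n=3 → 8; n=4 → 15; n=5 → 24; n=6 → 35; n=7 → 48; n=8 → 63.
Orbitals: 8 + 15 + 24 + 35 + 48 + 63 = 193. Including both spin states (m_s = ±1/2) gives 2 × 193 = 386 states.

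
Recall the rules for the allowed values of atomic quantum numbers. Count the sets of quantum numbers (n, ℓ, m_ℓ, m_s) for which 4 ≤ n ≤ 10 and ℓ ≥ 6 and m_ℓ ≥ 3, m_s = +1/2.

50

Work shell by shell — for each n, count the (ℓ, m_ℓ) pairs that satisfy ℓ ≥ 6 and m_ℓ ≥ 3:
n=7 → 4; n=8 → 9; n=9 → 15; n=10 → 22.
Orbitals: 4 + 9 + 15 + 22 = 50. With m_s fixed to +1/2 there is one state per orbital, so 50 states.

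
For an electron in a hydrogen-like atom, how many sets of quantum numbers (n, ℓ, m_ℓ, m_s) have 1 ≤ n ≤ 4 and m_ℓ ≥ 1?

20

Go shell by shell, enumerating (ℓ, m_ℓ) with m_ℓ ≥ 1:
n=2 → 1; n=3 → 3; n=4 → 6.
Orbitals: 1 + 3 + 6 = 10. Including both spin states (m_s = ±1/2) gives 2 × 10 = 20 states.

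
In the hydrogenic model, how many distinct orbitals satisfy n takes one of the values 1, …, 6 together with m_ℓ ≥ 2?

Per-shell orbital counts meeting the constraint:
n=3 → 1; n=4 → 3; n=5 → 6; n=6 → 10.
Total orbitals: 1 + 3 + 6 + 10 = 20.

20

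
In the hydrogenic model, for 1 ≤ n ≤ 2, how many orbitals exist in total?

5

Total orbitals = 1² + 2² = 5.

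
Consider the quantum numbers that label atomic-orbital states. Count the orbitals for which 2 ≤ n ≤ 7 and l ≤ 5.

Work shell by shell — for each n, count the (l, ml) pairs that satisfy l ≤ 5:
n=2 → 4; n=3 → 9; n=4 → 16; n=5 → 25; n=6 → 36; n=7 → 36.
Total orbitals: 4 + 9 + 16 + 25 + 36 + 36 = 126.

126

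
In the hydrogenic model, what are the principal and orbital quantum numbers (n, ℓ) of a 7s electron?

The leading integer gives n = 7; the letter 's' means ℓ = 0.

n = 7, ℓ = 0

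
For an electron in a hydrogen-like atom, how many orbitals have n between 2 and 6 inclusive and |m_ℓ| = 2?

20

Per-shell orbital counts meeting the constraint:
n=3 → 2; n=4 → 4; n=5 → 6; n=6 → 8.
Total orbitals: 2 + 4 + 6 + 8 = 20.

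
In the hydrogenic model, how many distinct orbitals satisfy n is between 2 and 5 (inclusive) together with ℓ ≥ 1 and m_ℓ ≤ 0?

30

Go shell by shell, enumerating (ℓ, m_ℓ) with ℓ ≥ 1 and m_ℓ ≤ 0:
n=2 → 2; n=3 → 5; n=4 → 9; n=5 → 14.
Total orbitals: 2 + 5 + 9 + 14 = 30.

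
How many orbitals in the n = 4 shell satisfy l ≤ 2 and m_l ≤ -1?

For n = 4, l ranges over 0 … 3.
Orbitals with l ≤ 2 and m_l ≤ -1, by l: l=1 → 1; l=2 → 2.
Total orbitals: 1 + 2 = 3.

3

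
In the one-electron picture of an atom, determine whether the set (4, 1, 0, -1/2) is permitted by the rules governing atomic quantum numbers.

n = 4 is a positive integer. l = 1 satisfies 0 ≤ l ≤ n−1 = 3. ml = 0 lies in the range −l … +l (here −1 … 1). ms = -1/2 is one of ±1/2.
All four constraints are satisfied.

Yes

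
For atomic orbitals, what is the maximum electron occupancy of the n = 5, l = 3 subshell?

A subshell with l = 3 has 2l+1 = 7 orbitals, each holding 2 electrons (spin ±1/2), so 7 × 2 = 14.

14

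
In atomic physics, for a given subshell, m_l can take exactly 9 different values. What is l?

l = 4

m_l ranges over 2l+1 integers, so 2l+1 = 9 ⇒ l = 4.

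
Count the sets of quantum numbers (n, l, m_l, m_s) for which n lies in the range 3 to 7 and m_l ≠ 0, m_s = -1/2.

110

Go shell by shell, enumerating (l, m_l) with m_l ≠ 0:
n=3 → 6; n=4 → 12; n=5 → 20; n=6 → 30; n=7 → 42.
Orbitals: 6 + 12 + 20 + 30 + 42 = 110. With m_s fixed to -1/2 there is one state per orbital, so 110 states.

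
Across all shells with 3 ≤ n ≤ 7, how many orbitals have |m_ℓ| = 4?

Treat each shell separately and count matching orbitals:
n=5 → 2; n=6 → 4; n=7 → 6.
Total orbitals: 2 + 4 + 6 = 12.

12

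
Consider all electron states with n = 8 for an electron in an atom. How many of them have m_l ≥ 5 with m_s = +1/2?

For n = 8, l ranges over 0 … 7.
The (l, m_l) pairs meeting m_l ≥ 5 give: l=5 → 1; l=6 → 2; l=7 → 3.
Orbitals: 1 + 2 + 3 = 6. With m_s fixed to a single value there is one state per orbital, giving 6 states.

6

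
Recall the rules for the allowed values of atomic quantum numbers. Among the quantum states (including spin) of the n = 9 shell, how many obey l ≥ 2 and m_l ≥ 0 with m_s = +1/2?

The (l, m_l) pairs meeting l ≥ 2 and m_l ≥ 0 give: l=2 → 3; l=3 → 4; l=4 → 5; l=5 → 6; l=6 → 7; l=7 → 8; l=8 → 9.
Orbitals: 3 + 4 + 5 + 6 + 7 + 8 + 9 = 42. With m_s fixed to a single value there is one state per orbital, giving 42 states.

42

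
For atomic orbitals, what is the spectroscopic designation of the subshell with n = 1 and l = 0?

1s

l = 0 corresponds to the letter 's', so the subshell is 1s.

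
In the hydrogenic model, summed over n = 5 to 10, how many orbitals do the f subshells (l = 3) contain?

An f subshell (l = 3) exists for every n ≥ 4, so shells n = 5, 6, 7, 8, 9, 10 each contribute one — 6 subshells.
Since each f subshell has 2·3+1 = 7 orbitals, the total is 6 × 7 = 42.

42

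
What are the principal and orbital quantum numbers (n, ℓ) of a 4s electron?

The leading integer gives n = 4; the letter 's' means ℓ = 0.

n = 4, ℓ = 0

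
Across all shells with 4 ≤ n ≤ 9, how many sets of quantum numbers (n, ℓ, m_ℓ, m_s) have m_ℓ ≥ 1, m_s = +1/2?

116

Treat each shell separately and count matching orbitals:
n=4 → 6; n=5 → 10; n=6 → 15; n=7 → 21; n=8 → 28; n=9 → 36.
Orbitals: 6 + 10 + 15 + 21 + 28 + 36 = 116. With m_s fixed to +1/2 there is one state per orbital, so 116 states.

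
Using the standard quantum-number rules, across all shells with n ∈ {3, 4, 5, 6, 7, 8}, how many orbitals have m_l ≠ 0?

166

Count contributing orbitals for each principal shell:
n=3 → 6; n=4 → 12; n=5 → 20; n=6 → 30; n=7 → 42; n=8 → 56.
Total orbitals: 6 + 12 + 20 + 30 + 42 + 56 = 166.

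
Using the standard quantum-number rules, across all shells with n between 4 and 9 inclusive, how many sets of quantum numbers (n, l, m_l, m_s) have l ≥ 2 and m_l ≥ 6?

Per-shell orbital counts meeting the constraint:
n=7 → 1; n=8 → 3; n=9 → 6.
Orbitals: 1 + 3 + 6 = 10. Including both spin states (m_s = ±1/2) gives 2 × 10 = 20 states.

20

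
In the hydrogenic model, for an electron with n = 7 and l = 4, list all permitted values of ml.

ml takes every integer from −l to +l. With l = 4 that gives the 9 values -4, -3, -2, -1, 0, 1, 2, 3, 4.

-4, -3, -2, -1, 0, 1, 2, 3, 4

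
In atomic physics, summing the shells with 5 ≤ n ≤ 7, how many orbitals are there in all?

110

Shell n has n² orbitals: 5²=25 + 6²=36 + 7²=49 = 110 orbitals.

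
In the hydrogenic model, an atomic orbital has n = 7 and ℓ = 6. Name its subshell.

7i

ℓ = 6 corresponds to the letter 'i', so the subshell is 7i.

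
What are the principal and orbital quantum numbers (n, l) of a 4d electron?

The leading integer gives n = 4; the letter 'd' means l = 2.

n = 4, l = 2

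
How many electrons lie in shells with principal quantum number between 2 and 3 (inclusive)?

26

Shell n has n² orbitals: 2²=4 + 3²=9 = 13 orbitals.
Two spin states per orbital: 2 × 13 = 26 electrons.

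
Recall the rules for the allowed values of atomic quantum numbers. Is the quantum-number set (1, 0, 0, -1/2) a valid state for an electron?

Yes

n = 1 is a positive integer. l = 0 satisfies 0 ≤ l ≤ n−1 = 0. m_l = 0 lies in the range −l … +l (here 0). m_s = -1/2 is one of ±1/2.
All four constraints are satisfied.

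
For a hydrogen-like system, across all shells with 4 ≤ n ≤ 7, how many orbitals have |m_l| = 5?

Work shell by shell — for each n, count the (l, m_l) pairs that satisfy |m_l| = 5:
n=6 → 2; n=7 → 4.
Total orbitals: 2 + 4 = 6.

6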